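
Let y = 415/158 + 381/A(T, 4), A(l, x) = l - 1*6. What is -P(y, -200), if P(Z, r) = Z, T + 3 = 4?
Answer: 58123/790 ≈ 73.573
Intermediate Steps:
T = 1 (T = -3 + 4 = 1)
A(l, x) = -6 + l (A(l, x) = l - 6 = -6 + l)
y = -58123/790 (y = 415/158 + 381/(-6 + 1) = 415*(1/158) + 381/(-5) = 415/158 + 381*(-⅕) = 415/158 - 381/5 = -58123/790 ≈ -73.573)
-P(y, -200) = -1*(-58123/790) = 58123/790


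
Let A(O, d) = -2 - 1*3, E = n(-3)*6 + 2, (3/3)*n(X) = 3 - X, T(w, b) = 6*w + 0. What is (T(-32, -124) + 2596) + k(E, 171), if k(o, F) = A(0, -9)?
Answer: 2399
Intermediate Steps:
T(w, b) = 6*w
n(X) = 3 - X
E = 38 (E = (3 - 1*(-3))*6 + 2 = (3 + 3)*6 + 2 = 6*6 + 2 = 36 + 2 = 38)
A(O, d) = -5 (A(O, d) = -2 - 3 = -5)
k(o, F) = -5
(T(-32, -124) + 2596) + k(E, 171) = (6*(-32) + 2596) - 5 = (-192 + 2596) - 5 = 2404 - 5 = 2399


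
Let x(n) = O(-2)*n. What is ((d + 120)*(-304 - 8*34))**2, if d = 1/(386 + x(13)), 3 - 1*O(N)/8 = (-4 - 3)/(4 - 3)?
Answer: 2428799106991104/508369 ≈ 4.7776e+9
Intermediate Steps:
O(N) = 80 (O(N) = 24 - 8*(-4 - 3)/(4 - 3) = 24 - (-56)/1 = 24 - (-56) = 24 - 8*(-7) = 24 + 56 = 80)
x(n) = 80*n
d = 1/1426 (d = 1/(386 + 80*13) = 1/(386 + 1040) = 1/1426 ≈ 0.00070126)
((d + 120)*(-304 - 8*34))**2 = ((1/1426 + 120)*(-304 - 8*34))**2 = (171121*(-304 - 272)/1426)**2 = ((171121/1426)*(-576))**2 = (-49282848/713)**2 = 2428799106991104/508369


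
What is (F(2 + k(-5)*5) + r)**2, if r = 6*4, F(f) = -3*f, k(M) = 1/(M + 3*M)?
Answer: 5625/16 ≈ 351.56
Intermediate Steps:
k(M) = 1/(4*M)
r = 24
(F(2 + k(-5)*5) + r)**2 = (-3*(2 + ((1/4)/(-5))*5) + 24)**2 = (-3*(2 + ((1/4)*(-1/5))*5) + 24)**2 = (-3*(2 - 1/20*5) + 24)**2 = (-3*(2 - 1/4) + 24)**2 = (-3*7/4 + 24)**2 = (-21/4 + 24)**2 = (75/4)**2 = 5625/16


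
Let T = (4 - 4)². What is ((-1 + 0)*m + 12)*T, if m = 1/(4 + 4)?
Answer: 0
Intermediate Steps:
m = ⅛ (m = 1/8 = ⅛ ≈ 0.12500)
T = 0 (T = 0² = 0)
((-1 + 0)*m + 12)*T = ((-1 + 0)*(⅛) + 12)*0 = (-1*⅛ + 12)*0 = (-⅛ + 12)*0 = (95/8)*0 = 0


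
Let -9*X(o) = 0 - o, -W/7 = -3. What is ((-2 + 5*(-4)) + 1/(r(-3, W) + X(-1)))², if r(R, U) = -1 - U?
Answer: 19245769/39601 ≈ 485.99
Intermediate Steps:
W = 21 (W = -7*(-3) = 21)
X(o) = o/9 (X(o) = -(0 - o)/9 = -(-1)*o/9 = o/9)
((-2 + 5*(-4)) + 1/(r(-3, W) + X(-1)))² = ((-2 + 5*(-4)) + 1/((-1 - 1*21) + (⅑)*(-1)))² = ((-2 - 20) + 1/((-1 - 21) - ⅑))² = (-22 + 1/(-22 - ⅑))² = (-22 + 1/(-199/9))² = (-22 - 9/199)² = (-4387/199)² = 19245769/39601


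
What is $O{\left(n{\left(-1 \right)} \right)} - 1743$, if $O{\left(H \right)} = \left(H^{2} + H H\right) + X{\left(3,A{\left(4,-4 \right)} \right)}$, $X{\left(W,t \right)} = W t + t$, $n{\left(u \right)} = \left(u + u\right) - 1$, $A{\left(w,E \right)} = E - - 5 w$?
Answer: $-1661$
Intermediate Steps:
$A{\left(w,E \right)} = E + 5 w$
$n{\left(u \right)} = -1 + 2 u$ ($n{\left(u \right)} = 2 u - 1 = -1 + 2 u$)
$X{\left(W,t \right)} = t + W t$
$O{\left(H \right)} = 64 + 2 H^{2}$ ($O{\left(H \right)} = \left(H^{2} + H H\right) + \left(-4 + 5 \cdot 4\right) \left(1 + 3\right) = \left(H^{2} + H^{2}\right) + \left(-4 + 20\right) 4 = 2 H^{2} + 16 \cdot 4 = 2 H^{2} + 64 = 64 + 2 H^{2}$)
$O{\left(n{\left(-1 \right)} \right)} - 1743 = \left(64 + 2 \left(-1 + 2 \left(-1\right)\right)^{2}\right) - 1743 = \left(64 + 2 \left(-1 - 2\right)^{2}\right) - 1743 = \left(64 + 2 \left(-3\right)^{2}\right) - 1743 = \left(64 + 2 \cdot 9\right) - 1743 = \left(64 + 18\right) - 1743 = 82 - 1743 = -1661$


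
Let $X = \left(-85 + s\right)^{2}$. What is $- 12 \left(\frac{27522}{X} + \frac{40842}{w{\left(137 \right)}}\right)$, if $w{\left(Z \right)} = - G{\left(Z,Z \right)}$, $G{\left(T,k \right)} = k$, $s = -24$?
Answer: $\frac{5777679456}{1627697} \approx 3549.6$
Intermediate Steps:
$X = 11881$ ($X = \left(-85 - 24\right)^{2} = \left(-109\right)^{2} = 11881$)
$w{\left(Z \right)} = - Z$
$- 12 \left(\frac{27522}{X} + \frac{40842}{w{\left(137 \right)}}\right) = - 12 \left(\frac{27522}{11881} + \frac{40842}{\left(-1\right) 137}\right) = - 12 \left(27522 \cdot \frac{1}{11881} + \frac{40842}{-137}\right) = - 12 \left(\frac{27522}{11881} + 40842 \left(- \frac{1}{137}\right)\right) = - 12 \left(\frac{27522}{11881} - \frac{40842}{137}\right) = \left(-12\right) \left(- \frac{481473288}{1627697}\right) = \frac{5777679456}{1627697}$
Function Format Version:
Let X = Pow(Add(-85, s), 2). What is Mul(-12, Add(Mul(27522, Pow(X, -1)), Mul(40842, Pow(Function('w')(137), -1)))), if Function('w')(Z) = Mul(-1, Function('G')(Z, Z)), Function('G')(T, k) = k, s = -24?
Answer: Rational(5777679456, 1627697) ≈ 3549.6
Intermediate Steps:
X = 11881 (X = Pow(Add(-85, -24), 2) = Pow(-109, 2) = 11881)
Function('w')(Z) = Mul(-1, Z)
Mul(-12, Add(Mul(27522, Pow(X, -1)), Mul(40842, Pow(Function('w')(137), -1)))) = Mul(-12, Add(Mul(27522, Pow(11881, -1)), Mul(40842, Pow(Mul(-1, 137), -1)))) = Mul(-12, Add(Mul(27522, Rational(1, 11881)), Mul(40842, Pow(-137, -1)))) = Mul(-12, Add(Rational(27522, 11881), Mul(40842, Rational(-1, 137)))) = Mul(-12, Add(Rational(27522, 11881), Rational(-40842, 137))) = Mul(-12, Rational(-481473288, 1627697)) = Rational(5777679456, 1627697)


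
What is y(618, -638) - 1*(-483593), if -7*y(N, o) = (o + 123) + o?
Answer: 3386304/7 ≈ 4.8376e+5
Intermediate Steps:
y(N, o) = -123/7 - 2*o/7 (y(N, o) = -((o + 123) + o)/7 = -((123 + o) + o)/7 = -(123 + 2*o)/7 = -123/7 - 2*o/7)
y(618, -638) - 1*(-483593) = (-123/7 - 2/7*(-638)) - 1*(-483593) = (-123/7 + 1276/7) + 483593 = 1153/7 + 483593 = 3386304/7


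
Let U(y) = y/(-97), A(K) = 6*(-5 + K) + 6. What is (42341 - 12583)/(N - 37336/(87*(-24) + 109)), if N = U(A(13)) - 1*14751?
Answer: -5712434954/2828131487 ≈ -2.0199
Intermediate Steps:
A(K) = -24 + 6*K (A(K) = (-30 + 6*K) + 6 = -24 + 6*K)
U(y) = -y/97 (U(y) = y*(-1/97) = -y/97)
N = -1430901/97 (N = -(-24 + 6*13)/97 - 1*14751 = -(-24 + 78)/97 - 14751 = -1/97*54 - 14751 = -54/97 - 14751 = -1430901/97 ≈ -14752.)
(42341 - 12583)/(N - 37336/(87*(-24) + 109)) = (42341 - 12583)/(-1430901/97 - 37336/(87*(-24) + 109)) = 29758/(-1430901/97 - 37336/(-2088 + 109)) = 29758/(-1430901/97 - 37336/(-1979)) = 29758/(-1430901/97 - 37336*(-1/1979)) = 29758/(-1430901/97 + 37336/1979) = 29758/(-2828131487/191963) = 29758*(-191963/2828131487) = -5712434954/2828131487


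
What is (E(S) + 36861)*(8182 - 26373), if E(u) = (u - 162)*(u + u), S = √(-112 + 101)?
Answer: -670138249 + 5893884*I*√11 ≈ -6.7014e+8 + 1.9548e+7*I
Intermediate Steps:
S = I*√11 (S = √(-11) = I*√11 ≈ 3.3166*I)
E(u) = 2*u*(-162 + u) (E(u) = (-162 + u)*(2*u) = 2*u*(-162 + u))
(E(S) + 36861)*(8182 - 26373) = (2*(I*√11)*(-162 + I*√11) + 36861)*(8182 - 26373) = (2*I*√11*(-162 + I*√11) + 36861)*(-18191) = (36861 + 2*I*√11*(-162 + I*√11))*(-18191) = -670538451 - 36382*I*√11*(-162 + I*√11)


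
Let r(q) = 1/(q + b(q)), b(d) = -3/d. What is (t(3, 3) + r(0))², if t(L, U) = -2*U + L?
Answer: 9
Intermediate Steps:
t(L, U) = L - 2*U
r(q) = 1/(q - 3/q)
(t(3, 3) + r(0))² = ((3 - 2*3) + 0/(-3 + 0²))² = ((3 - 6) + 0/(-3 + 0))² = (-3 + 0/(-3))² = (-3 + 0*(-⅓))² = (-3 + 0)² = (-3)² = 9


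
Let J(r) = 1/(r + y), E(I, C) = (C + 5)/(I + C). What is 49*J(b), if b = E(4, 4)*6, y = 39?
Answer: 196/183 ≈ 1.0710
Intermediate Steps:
E(I, C) = (5 + C)/(C + I)
b = 27/4 (b = ((5 + 4)/(4 + 4))*6 = (9/8)*6 = 27/4 ≈ 6.7500)
J(r) = 1/(39 + r) (J(r) = 1/(r + 39) = 1/(39 + r))
49*J(b) = 49/(39 + 27/4) = 49/(183/4) = 49*(4/183) = 196/183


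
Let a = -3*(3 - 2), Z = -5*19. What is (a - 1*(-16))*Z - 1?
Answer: -1236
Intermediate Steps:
Z = -95
a = -3 (a = -3*1 = -3)
(a - 1*(-16))*Z - 1 = (-3 - 1*(-16))*(-95) - 1 = (-3 + 16)*(-95) - 1 = 13*(-95) - 1 = -1235 - 1 = -1236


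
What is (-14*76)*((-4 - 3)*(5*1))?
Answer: 37240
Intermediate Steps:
(-14*76)*((-4 - 3)*(5*1)) = -(-7448)*5 = -1064*(-35) = 37240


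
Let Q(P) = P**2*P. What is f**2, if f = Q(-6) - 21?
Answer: 56169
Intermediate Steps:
Q(P) = P**3
f = -237 (f = (-6)**3 - 21 = -216 - 21 = -237)
f**2 = (-237)**2 = 56169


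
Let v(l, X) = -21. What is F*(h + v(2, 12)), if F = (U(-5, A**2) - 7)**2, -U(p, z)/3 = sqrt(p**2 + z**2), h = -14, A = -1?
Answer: -9905 - 1470*sqrt(26) ≈ -17401.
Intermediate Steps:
U(p, z) = -3*sqrt(p**2 + z**2)
F = (-7 - 3*sqrt(26))**2 (F = (-3*sqrt((-5)**2 + ((-1)**2)**2) - 7)**2 = (-3*sqrt(25 + 1**2) - 7)**2 = (-3*sqrt(25 + 1) - 7)**2 = (-3*sqrt(26) - 7)**2 = (-7 - 3*sqrt(26))**2 ≈ 497.16)
F*(h + v(2, 12)) = (283 + 42*sqrt(26))*(-14 - 21) = (283 + 42*sqrt(26))*(-35) = -9905 - 1470*sqrt(26)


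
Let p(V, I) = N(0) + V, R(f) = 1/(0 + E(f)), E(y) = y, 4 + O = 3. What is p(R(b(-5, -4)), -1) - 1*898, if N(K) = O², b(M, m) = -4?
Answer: -3589/4 ≈ -897.25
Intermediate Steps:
O = -1 (O = -4 + 3 = -1)
N(K) = 1 (N(K) = (-1)² = 1)
R(f) = 1/f (R(f) = 1/(0 + f) = 1/f)
p(V, I) = 1 + V
p(R(b(-5, -4)), -1) - 1*898 = (1 + 1/(-4)) - 1*898 = (1 - ¼) - 898 = ¾ - 898 = -3589/4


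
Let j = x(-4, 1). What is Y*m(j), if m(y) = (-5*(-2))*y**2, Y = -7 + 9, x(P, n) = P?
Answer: 320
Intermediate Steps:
Y = 2
j = -4
m(y) = 10*y**2
Y*m(j) = 2*(10*(-4)**2) = 2*(10*16) = 2*160 = 320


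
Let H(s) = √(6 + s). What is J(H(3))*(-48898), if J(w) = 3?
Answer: -146694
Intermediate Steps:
J(H(3))*(-48898) = 3*(-48898) = -146694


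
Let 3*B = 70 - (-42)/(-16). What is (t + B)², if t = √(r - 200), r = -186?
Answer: 68185/576 + 539*I*√386/12 ≈ 118.38 + 882.47*I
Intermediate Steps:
B = 539/24 (B = (70 - (-42)/(-16))/3 = (70 - (-42)*(-1)/16)/3 = (70 - 1*21/8)/3 = (70 - 21/8)/3 = (⅓)*(539/8) = 539/24 ≈ 22.458)
t = I*√386 (t = √(-186 - 200) = √(-386) = I*√386 ≈ 19.647*I)
(t + B)² = (I*√386 + 539/24)² = (539/24 + I*√386)²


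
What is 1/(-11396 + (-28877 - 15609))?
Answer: -1/55882 ≈ -1.7895e-5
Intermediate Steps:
1/(-11396 + (-28877 - 15609)) = 1/(-11396 - 44486) = 1/(-55882) = -1/55882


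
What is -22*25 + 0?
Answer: -550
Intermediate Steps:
-22*25 + 0 = -550 + 0 = -550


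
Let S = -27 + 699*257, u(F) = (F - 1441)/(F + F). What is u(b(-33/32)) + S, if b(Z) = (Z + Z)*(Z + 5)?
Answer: 136934845/762 ≈ 1.7970e+5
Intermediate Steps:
b(Z) = 2*Z*(5 + Z) (b(Z) = (2*Z)*(5 + Z) = 2*Z*(5 + Z))
u(F) = (-1441 + F)/(2*F) (u(F) = (-1441 + F)/((2*F)) = (-1441 + F)*(1/(2*F)) = (-1441 + F)/(2*F))
S = 179616 (S = -27 + 179643 = 179616)
u(b(-33/32)) + S = (-1441 + 2*(-33/32)*(5 - 33/32))/(2*((2*(-33/32)*(5 - 33/32)))) + 179616 = (-1441 + 2*(-33/32)*(127/32))/(2*((2*(-33/32)*(127/32)))) + 179616 = (-1441 - 4191/512)/(2*(-4191/512)) + 179616 = (½)*(-512/4191)*(-741983/512) + 179616 = 67453/762 + 179616 = 136934845/762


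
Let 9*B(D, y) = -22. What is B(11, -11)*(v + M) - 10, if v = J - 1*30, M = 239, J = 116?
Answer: -7240/9 ≈ -804.44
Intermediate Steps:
B(D, y) = -22/9 (B(D, y) = (1/9)*(-22) = -22/9)
v = 86 (v = 116 - 1*30 = 116 - 30 = 86)
B(11, -11)*(v + M) - 10 = -22*(86 + 239)/9 - 10 = -22/9*325 - 10 = -7150/9 - 10 = -7240/9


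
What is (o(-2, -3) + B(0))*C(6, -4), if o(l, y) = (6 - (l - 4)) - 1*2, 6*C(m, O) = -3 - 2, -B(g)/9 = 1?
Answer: -5/6 ≈ -0.83333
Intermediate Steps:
B(g) = -9 (B(g) = -9*1 = -9)
C(m, O) = -5/6 (C(m, O) = (-3 - 2)/6 = (1/6)*(-5) = -5/6)
o(l, y) = 8 - l (o(l, y) = (6 - (-4 + l)) - 2 = (6 + (4 - l)) - 2 = (10 - l) - 2 = 8 - l)
(o(-2, -3) + B(0))*C(6, -4) = ((8 - 1*(-2)) - 9)*(-5/6) = ((8 + 2) - 9)*(-5/6) = (10 - 9)*(-5/6) = 1*(-5/6) = -5/6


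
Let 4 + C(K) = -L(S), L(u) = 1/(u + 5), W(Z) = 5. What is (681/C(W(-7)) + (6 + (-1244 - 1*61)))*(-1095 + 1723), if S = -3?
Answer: -2732428/3 ≈ -9.1081e+5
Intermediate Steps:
L(u) = 1/(5 + u)
C(K) = -9/2 (C(K) = -4 - 1/(5 - 3) = -4 - 1/2 = -9/2)
(681/C(W(-7)) + (6 + (-1244 - 1*61)))*(-1095 + 1723) = (681/(-9/2) + (6 + (-1244 - 1*61)))*(-1095 + 1723) = (681*(-2/9) + (6 + (-1244 - 61)))*628 = (-454/3 + (6 - 1305))*628 = (-454/3 - 1299)*628 = -4351/3*628 = -2732428/3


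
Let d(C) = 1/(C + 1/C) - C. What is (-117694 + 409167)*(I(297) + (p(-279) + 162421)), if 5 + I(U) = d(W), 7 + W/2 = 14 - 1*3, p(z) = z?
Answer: 236281309453/5 ≈ 4.7256e+10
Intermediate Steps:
W = 8 (W = -14 + 2*(14 - 1*3) = -14 + 2*(14 - 3) = -14 + 2*11 = -14 + 22 = 8)
I(U) = -837/65 (I(U) = -5 - 1*8**3/(1 + 8**2) = -5 - 1*512/(1 + 64) = -5 - 1*512/65 = -5 - 1*512*1/65 = -5 - 512/65 = -837/65)
(-117694 + 409167)*(I(297) + (p(-279) + 162421)) = (-117694 + 409167)*(-837/65 + (-279 + 162421)) = 291473*(-837/65 + 162142) = 291473*(10538393/65) = 236281309453/5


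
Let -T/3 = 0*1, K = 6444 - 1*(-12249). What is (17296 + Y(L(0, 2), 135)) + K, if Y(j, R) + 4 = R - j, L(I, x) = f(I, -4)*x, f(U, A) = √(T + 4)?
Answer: 36116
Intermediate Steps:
K = 18693 (K = 6444 + 12249 = 18693)
T = 0 (T = -0 = -3*0 = 0)
f(U, A) = 2 (f(U, A) = √(0 + 4) = √4 = 2)
L(I, x) = 2*x
Y(j, R) = -4 + R - j (Y(j, R) = -4 + (R - j) = -4 + R - j)
(17296 + Y(L(0, 2), 135)) + K = (17296 + (-4 + 135 - 2*2)) + 18693 = (17296 + (-4 + 135 - 1*4)) + 18693 = (17296 + (-4 + 135 - 4)) + 18693 = (17296 + 127) + 18693 = 17423 + 18693 = 36116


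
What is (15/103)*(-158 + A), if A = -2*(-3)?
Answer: -2280/103 ≈ -22.136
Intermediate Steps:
A = 6
(15/103)*(-158 + A) = (15/103)*(-158 + 6) = (15*(1/103))*(-152) = (15/103)*(-152) = -2280/103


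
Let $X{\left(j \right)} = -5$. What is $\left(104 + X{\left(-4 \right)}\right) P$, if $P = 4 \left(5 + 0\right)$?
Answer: $1980$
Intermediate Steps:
$P = 20$ ($P = 4 \cdot 5 = 20$)
$\left(104 + X{\left(-4 \right)}\right) P = \left(104 - 5\right) 20 = 99 \cdot 20 = 1980$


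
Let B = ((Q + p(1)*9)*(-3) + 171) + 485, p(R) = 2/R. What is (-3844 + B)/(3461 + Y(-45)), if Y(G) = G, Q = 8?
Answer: -1633/1708 ≈ -0.95609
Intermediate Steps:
B = 578 (B = ((8 + (2/1)*9)*(-3) + 171) + 485 = ((8 + (2*1)*9)*(-3) + 171) + 485 = ((8 + 2*9)*(-3) + 171) + 485 = ((8 + 18)*(-3) + 171) + 485 = (26*(-3) + 171) + 485 = (-78 + 171) + 485 = 93 + 485 = 578)
(-3844 + B)/(3461 + Y(-45)) = (-3844 + 578)/(3461 - 45) = -3266/3416 = -3266*1/3416 = -1633/1708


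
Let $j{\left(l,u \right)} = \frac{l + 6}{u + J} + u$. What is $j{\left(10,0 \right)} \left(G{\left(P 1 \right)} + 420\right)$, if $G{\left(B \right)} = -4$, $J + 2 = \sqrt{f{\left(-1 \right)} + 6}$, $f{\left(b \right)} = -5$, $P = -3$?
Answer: $-6656$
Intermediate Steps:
$J = -1$ ($J = -2 + \sqrt{-5 + 6} = -2 + \sqrt{1} = -2 + 1 = -1$)
$j{\left(l,u \right)} = u + \frac{6 + l}{-1 + u}$ ($j{\left(l,u \right)} = \frac{l + 6}{u - 1} + u = \frac{6 + l}{-1 + u} + u = u + \frac{6 + l}{-1 + u}$)
$j{\left(10,0 \right)} \left(G{\left(P 1 \right)} + 420\right) = \frac{6 + 10 + 0^{2} - 0}{-1 + 0} \left(-4 + 420\right) = \frac{6 + 10 + 0 + 0}{-1} \cdot 416 = \left(-1\right) 16 \cdot 416 = \left(-16\right) 416 = -6656$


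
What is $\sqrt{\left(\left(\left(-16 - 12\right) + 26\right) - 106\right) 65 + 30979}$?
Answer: $\sqrt{23959} \approx 154.79$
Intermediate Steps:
$\sqrt{\left(\left(\left(-16 - 12\right) + 26\right) - 106\right) 65 + 30979} = \sqrt{\left(\left(-28 + 26\right) - 106\right) 65 + 30979} = \sqrt{\left(-2 - 106\right) 65 + 30979} = \sqrt{\left(-108\right) 65 + 30979} = \sqrt{-7020 + 30979} = \sqrt{23959}$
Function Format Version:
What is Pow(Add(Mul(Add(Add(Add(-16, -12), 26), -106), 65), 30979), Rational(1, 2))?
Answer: Pow(23959, Rational(1, 2)) ≈ 154.79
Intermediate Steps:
Pow(Add(Mul(Add(Add(Add(-16, -12), 26), -106), 65), 30979), Rational(1, 2)) = Pow(Add(Mul(Add(Add(-28, 26), -106), 65), 30979), Rational(1, 2)) = Pow(Add(Mul(Add(-2, -106), 65), 30979), Rational(1, 2)) = Pow(Add(Mul(-108, 65), 30979), Rational(1, 2)) = Pow(Add(-7020, 30979), Rational(1, 2)) = Pow(23959, Rational(1, 2))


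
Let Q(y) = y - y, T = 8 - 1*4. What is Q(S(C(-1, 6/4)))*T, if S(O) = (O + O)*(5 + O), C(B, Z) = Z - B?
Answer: 0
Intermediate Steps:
S(O) = 2*O*(5 + O) (S(O) = (2*O)*(5 + O) = 2*O*(5 + O))
T = 4 (T = 8 - 4 = 4)
Q(y) = 0
Q(S(C(-1, 6/4)))*T = 0*4 = 0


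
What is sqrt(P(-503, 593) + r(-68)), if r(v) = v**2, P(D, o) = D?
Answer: sqrt(4121) ≈ 64.195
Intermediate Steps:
sqrt(P(-503, 593) + r(-68)) = sqrt(-503 + (-68)**2) = sqrt(-503 + 4624) = sqrt(4121)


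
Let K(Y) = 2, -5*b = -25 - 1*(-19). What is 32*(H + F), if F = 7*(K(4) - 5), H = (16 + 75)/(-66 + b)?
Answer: -58072/81 ≈ -716.94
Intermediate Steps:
b = 6/5 (b = -(-25 - 1*(-19))/5 = -(-25 + 19)/5 = -1/5*(-6) = 6/5 ≈ 1.2000)
H = -455/324 (H = (16 + 75)/(-66 + 6/5) = 91/(-324/5) = 91*(-5/324) = -455/324 ≈ -1.4043)
F = -21 (F = 7*(2 - 5) = 7*(-3) = -21)
32*(H + F) = 32*(-455/324 - 21) = 32*(-7259/324) = -58072/81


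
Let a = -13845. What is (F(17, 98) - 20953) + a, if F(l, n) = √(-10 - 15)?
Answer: -34798 + 5*I ≈ -34798.0 + 5.0*I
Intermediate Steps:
F(l, n) = 5*I (F(l, n) = √(-25) = 5*I)
(F(17, 98) - 20953) + a = (5*I - 20953) - 13845 = (-20953 + 5*I) - 13845 = -34798 + 5*I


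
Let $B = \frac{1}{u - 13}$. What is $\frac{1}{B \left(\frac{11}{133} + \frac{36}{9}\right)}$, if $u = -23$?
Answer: $- \frac{1596}{181} \approx -8.8177$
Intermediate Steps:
$B = - \frac{1}{36}$ ($B = \frac{1}{-23 - 13} = \frac{1}{-36} = - \frac{1}{36} \approx -0.027778$)
$\frac{1}{B \left(\frac{11}{133} + \frac{36}{9}\right)} = \frac{1}{\left(- \frac{1}{36}\right) \left(\frac{11}{133} + \frac{36}{9}\right)} = \frac{1}{\left(- \frac{1}{36}\right) \left(11 \cdot \frac{1}{133} + 36 \cdot \frac{1}{9}\right)} = \frac{1}{\left(- \frac{1}{36}\right) \left(\frac{11}{133} + 4\right)} = \frac{1}{\left(- \frac{1}{36}\right) \frac{543}{133}} = \frac{1}{- \frac{181}{1596}} = - \frac{1596}{181}$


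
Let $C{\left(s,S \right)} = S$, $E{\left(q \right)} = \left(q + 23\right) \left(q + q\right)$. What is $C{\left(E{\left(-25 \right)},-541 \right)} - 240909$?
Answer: $-241450$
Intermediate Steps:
$E{\left(q \right)} = 2 q \left(23 + q\right)$ ($E{\left(q \right)} = \left(23 + q\right) 2 q = 2 q \left(23 + q\right)$)
$C{\left(E{\left(-25 \right)},-541 \right)} - 240909 = -541 - 240909 = -241450$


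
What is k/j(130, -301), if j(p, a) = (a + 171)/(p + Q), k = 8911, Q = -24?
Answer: -472283/65 ≈ -7265.9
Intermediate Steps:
j(p, a) = (171 + a)/(-24 + p) (j(p, a) = (a + 171)/(p - 24) = (171 + a)/(-24 + p))
k/j(130, -301) = 8911/(((171 - 301)/(-24 + 130))) = 8911/((-130/106)) = 8911/(((1/106)*(-130))) = 8911/(-65/53) = 8911*(-53/65) = -472283/65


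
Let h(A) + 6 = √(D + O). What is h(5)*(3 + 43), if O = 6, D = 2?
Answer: -276 + 92*√2 ≈ -145.89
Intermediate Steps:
h(A) = -6 + 2*√2 (h(A) = -6 + √(2 + 6) = -6 + √8 = -6 + 2*√2)
h(5)*(3 + 43) = (-6 + 2*√2)*(3 + 43) = (-6 + 2*√2)*46 = -276 + 92*√2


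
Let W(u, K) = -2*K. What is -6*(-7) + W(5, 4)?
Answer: 34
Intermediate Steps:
-6*(-7) + W(5, 4) = -6*(-7) - 2*4 = 42 - 8 = 34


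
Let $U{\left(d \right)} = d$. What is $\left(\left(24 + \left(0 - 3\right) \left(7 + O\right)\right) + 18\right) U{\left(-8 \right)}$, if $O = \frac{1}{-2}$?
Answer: $-180$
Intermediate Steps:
$O = - \frac{1}{2} \approx -0.5$
$\left(\left(24 + \left(0 - 3\right) \left(7 + O\right)\right) + 18\right) U{\left(-8 \right)} = \left(\left(24 + \left(0 - 3\right) \left(7 - \frac{1}{2}\right)\right) + 18\right) \left(-8\right) = \left(\left(24 - \frac{39}{2}\right) + 18\right) \left(-8\right) = \left(\frac{9}{2} + 18\right) \left(-8\right) = \frac{45}{2} \left(-8\right) = -180$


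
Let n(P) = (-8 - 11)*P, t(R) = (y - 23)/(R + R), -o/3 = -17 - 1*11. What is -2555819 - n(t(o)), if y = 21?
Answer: -214688815/84 ≈ -2.5558e+6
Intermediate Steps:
o = 84 (o = -3*(-17 - 1*11) = -3*(-17 - 11) = -3*(-28) = 84)
t(R) = -1/R (t(R) = (21 - 23)/(R + R) = -2*1/(2*R) = -1/R)
n(P) = -19*P
-2555819 - n(t(o)) = -2555819 - (-19)*(-1/84) = -2555819 - (-19)*(-1*1/84) = -2555819 - (-19)*(-1)/84 = -2555819 - 1*19/84 = -2555819 - 19/84 = -214688815/84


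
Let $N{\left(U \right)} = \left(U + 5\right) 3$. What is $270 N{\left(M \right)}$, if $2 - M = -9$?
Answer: $12960$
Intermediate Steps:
$M = 11$ ($M = 2 - -9 = 2 + 9 = 11$)
$N{\left(U \right)} = 15 + 3 U$ ($N{\left(U \right)} = \left(5 + U\right) 3 = 15 + 3 U$)
$270 N{\left(M \right)} = 270 \left(15 + 3 \cdot 11\right) = 270 \left(15 + 33\right) = 270 \cdot 48 = 12960$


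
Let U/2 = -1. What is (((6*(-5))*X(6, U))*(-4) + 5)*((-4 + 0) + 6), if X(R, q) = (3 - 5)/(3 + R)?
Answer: -130/3 ≈ -43.333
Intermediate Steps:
U = -2 (U = 2*(-1) = -2)
X(R, q) = -2/(3 + R)
(((6*(-5))*X(6, U))*(-4) + 5)*((-4 + 0) + 6) = (((6*(-5))*(-2/(3 + 6)))*(-4) + 5)*((-4 + 0) + 6) = (-(-60)/9*(-4) + 5)*(-4 + 6) = (-(-60)/9*(-4) + 5)*2 = (-30*(-2/9)*(-4) + 5)*2 = ((20/3)*(-4) + 5)*2 = (-80/3 + 5)*2 = -65/3*2 = -130/3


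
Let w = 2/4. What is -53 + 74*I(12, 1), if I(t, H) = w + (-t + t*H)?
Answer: -16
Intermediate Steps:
w = ½ (w = 2*(¼) = ½ ≈ 0.50000)
I(t, H) = ½ - t + H*t (I(t, H) = ½ + (-t + t*H) = ½ + (-t + H*t) = ½ - t + H*t)
-53 + 74*I(12, 1) = -53 + 74*(½ - 1*12 + 1*12) = -53 + 74*(½ - 12 + 12) = -53 + 74*(½) = -53 + 37 = -16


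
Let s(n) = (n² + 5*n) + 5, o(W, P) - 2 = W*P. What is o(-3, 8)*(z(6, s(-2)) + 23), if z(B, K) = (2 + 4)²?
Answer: -1298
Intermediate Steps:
o(W, P) = 2 + P*W (o(W, P) = 2 + W*P = 2 + P*W)
s(n) = 5 + n² + 5*n
z(B, K) = 36 (z(B, K) = 6² = 36)
o(-3, 8)*(z(6, s(-2)) + 23) = (2 + 8*(-3))*(36 + 23) = (2 - 24)*59 = -22*59 = -1298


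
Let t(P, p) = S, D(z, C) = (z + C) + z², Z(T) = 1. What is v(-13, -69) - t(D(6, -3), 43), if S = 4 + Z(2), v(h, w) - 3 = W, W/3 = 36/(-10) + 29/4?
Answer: 179/20 ≈ 8.9500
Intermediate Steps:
W = 219/20 (W = 3*(36/(-10) + 29/4) = 3*(36*(-⅒) + 29*(¼)) = 3*(-18/5 + 29/4) = 3*(73/20) = 219/20 ≈ 10.950)
v(h, w) = 279/20 (v(h, w) = 3 + 219/20 = 279/20)
D(z, C) = C + z + z² (D(z, C) = (C + z) + z² = C + z + z²)
S = 5 (S = 4 + 1 = 5)
t(P, p) = 5
v(-13, -69) - t(D(6, -3), 43) = 279/20 - 1*5 = 279/20 - 5 = 179/20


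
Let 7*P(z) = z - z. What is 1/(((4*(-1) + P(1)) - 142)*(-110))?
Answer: 1/16060 ≈ 6.2266e-5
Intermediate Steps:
P(z) = 0 (P(z) = (z - z)/7 = (⅐)*0 = 0)
1/(((4*(-1) + P(1)) - 142)*(-110)) = 1/(((4*(-1) + 0) - 142)*(-110)) = 1/(((-4 + 0) - 142)*(-110)) = 1/((-4 - 142)*(-110)) = 1/(-146*(-110)) = 1/16060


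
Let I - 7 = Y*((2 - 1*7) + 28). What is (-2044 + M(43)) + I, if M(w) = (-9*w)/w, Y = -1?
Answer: -2069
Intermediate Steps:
M(w) = -9
I = -16 (I = 7 - ((2 - 1*7) + 28) = 7 - ((2 - 7) + 28) = 7 - (-5 + 28) = 7 - 1*23 = 7 - 23 = -16)
(-2044 + M(43)) + I = (-2044 - 9) - 16 = -2053 - 16 = -2069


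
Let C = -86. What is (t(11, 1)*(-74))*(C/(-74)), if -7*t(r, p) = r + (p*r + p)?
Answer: 1978/7 ≈ 282.57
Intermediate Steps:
t(r, p) = -p/7 - r/7 - p*r/7 (t(r, p) = -(r + (p*r + p))/7 = -(r + (p + p*r))/7 = -(p + r + p*r)/7 = -p/7 - r/7 - p*r/7)
(t(11, 1)*(-74))*(C/(-74)) = ((-⅐*1 - ⅐*11 - ⅐*1*11)*(-74))*(-86/(-74)) = ((-⅐ - 11/7 - 11/7)*(-74))*(-86*(-1/74)) = -23/7*(-74)*(43/37) = (1702/7)*(43/37) = 1978/7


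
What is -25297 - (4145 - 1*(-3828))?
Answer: -33270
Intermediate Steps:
-25297 - (4145 - 1*(-3828)) = -25297 - (4145 + 3828) = -25297 - 1*7973 = -25297 - 7973 = -33270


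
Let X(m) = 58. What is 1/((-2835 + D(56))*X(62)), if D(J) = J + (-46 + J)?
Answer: -1/160602 ≈ -6.2266e-6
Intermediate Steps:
D(J) = -46 + 2*J
1/((-2835 + D(56))*X(62)) = 1/((-2835 + (-46 + 2*56))*58) = (1/58)/(-2835 + (-46 + 112)) = (1/58)/(-2835 + 66) = (1/58)/(-2769) = -1/2769*1/58 = -1/160602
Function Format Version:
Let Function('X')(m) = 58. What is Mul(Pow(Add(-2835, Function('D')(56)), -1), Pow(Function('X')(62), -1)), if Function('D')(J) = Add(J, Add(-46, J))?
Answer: Rational(-1, 160602) ≈ -6.2266e-6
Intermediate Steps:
Function('D')(J) = Add(-46, Mul(2, J))
Mul(Pow(Add(-2835, Function('D')(56)), -1), Pow(Function('X')(62), -1)) = Mul(Pow(Add(-2835, Add(-46, Mul(2, 56))), -1), Pow(58, -1)) = Mul(Pow(Add(-2835, Add(-46, 112)), -1), Rational(1, 58)) = Mul(Pow(Add(-2835, 66), -1), Rational(1, 58)) = Mul(Pow(-2769, -1), Rational(1, 58)) = Mul(Rational(-1, 2769), Rational(1, 58)) = Rational(-1, 160602)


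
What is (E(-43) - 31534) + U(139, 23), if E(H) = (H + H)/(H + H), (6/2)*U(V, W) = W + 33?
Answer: -94543/3 ≈ -31514.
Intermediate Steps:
U(V, W) = 11 + W/3 (U(V, W) = (W + 33)/3 = (33 + W)/3 = 11 + W/3)
E(H) = 1 (E(H) = (2*H)/((2*H)) = (2*H)*(1/(2*H)) = 1)
(E(-43) - 31534) + U(139, 23) = (1 - 31534) + (11 + (1/3)*23) = -31533 + (11 + 23/3) = -31533 + 56/3 = -94543/3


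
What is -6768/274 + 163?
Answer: 18947/137 ≈ 138.30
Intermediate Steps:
-6768/274 + 163 = -376*9/137 + 163 = -3384/137 + 163 = 18947/137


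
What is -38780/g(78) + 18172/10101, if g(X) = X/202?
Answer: -48306088/481 ≈ -1.0043e+5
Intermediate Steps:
g(X) = X/202 (g(X) = X*(1/202) = X/202)
-38780/g(78) + 18172/10101 = -38780/((1/202)*78) + 18172/10101 = -38780/39/101 + 18172*(1/10101) = -38780*101/39 + 2596/1443 = -3916780/39 + 2596/1443 = -48306088/481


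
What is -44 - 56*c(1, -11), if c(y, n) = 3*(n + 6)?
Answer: 796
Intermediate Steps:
c(y, n) = 18 + 3*n (c(y, n) = 3*(6 + n) = 18 + 3*n)
-44 - 56*c(1, -11) = -44 - 56*(18 + 3*(-11)) = -44 - 56*(18 - 33) = -44 - 56*(-15) = -44 + 840 = 796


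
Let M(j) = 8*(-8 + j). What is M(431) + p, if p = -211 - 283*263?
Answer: -71256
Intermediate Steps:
M(j) = -64 + 8*j
p = -74640 (p = -211 - 74429 = -74640)
M(431) + p = (-64 + 8*431) - 74640 = (-64 + 3448) - 74640 = 3384 - 74640 = -71256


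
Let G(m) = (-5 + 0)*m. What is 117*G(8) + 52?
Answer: -4628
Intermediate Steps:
G(m) = -5*m
117*G(8) + 52 = 117*(-5*8) + 52 = 117*(-40) + 52 = -4680 + 52 = -4628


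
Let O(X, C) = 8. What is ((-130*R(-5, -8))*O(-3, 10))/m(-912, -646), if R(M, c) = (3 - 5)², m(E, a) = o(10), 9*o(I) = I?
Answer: -3744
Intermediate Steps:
o(I) = I/9
m(E, a) = 10/9 (m(E, a) = (⅑)*10 = 10/9)
R(M, c) = 4 (R(M, c) = (-2)² = 4)
((-130*R(-5, -8))*O(-3, 10))/m(-912, -646) = (-130*4*8)/(10/9) = -520*8*(9/10) = -4160*9/10 = -3744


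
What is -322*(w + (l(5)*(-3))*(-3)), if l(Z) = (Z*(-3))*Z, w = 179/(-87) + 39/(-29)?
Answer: 19004762/87 ≈ 2.1845e+5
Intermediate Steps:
w = -296/87 (w = 179*(-1/87) + 39*(-1/29) = -179/87 - 39/29 = -296/87 ≈ -3.4023)
l(Z) = -3*Z**2 (l(Z) = (-3*Z)*Z = -3*Z**2)
-322*(w + (l(5)*(-3))*(-3)) = -322*(-296/87 + (-3*5**2*(-3))*(-3)) = -322*(-296/87 + (-3*25*(-3))*(-3)) = -322*(-296/87 - 75*(-3)*(-3)) = -322*(-296/87 + 225*(-3)) = -322*(-296/87 - 675) = -322*(-59021/87) = 19004762/87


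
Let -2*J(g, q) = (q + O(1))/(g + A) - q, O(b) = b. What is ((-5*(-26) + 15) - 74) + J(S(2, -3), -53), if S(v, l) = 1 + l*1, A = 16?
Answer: 649/14 ≈ 46.357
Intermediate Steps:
S(v, l) = 1 + l
J(g, q) = q/2 - (1 + q)/(2*(16 + g)) (J(g, q) = -((q + 1)/(g + 16) - q)/2 = -((1 + q)/(16 + g) - q)/2 = -(-q + (1 + q)/(16 + g))/2 = q/2 - (1 + q)/(2*(16 + g)))
((-5*(-26) + 15) - 74) + J(S(2, -3), -53) = ((-5*(-26) + 15) - 74) + (-1 + 15*(-53) + (1 - 3)*(-53))/(2*(16 + (1 - 3))) = ((130 + 15) - 74) + (-1 - 795 - 2*(-53))/(2*(16 - 2)) = (145 - 74) + (½)*(-1 - 795 + 106)/14 = 71 + (½)*(1/14)*(-690) = 71 - 345/14 = 649/14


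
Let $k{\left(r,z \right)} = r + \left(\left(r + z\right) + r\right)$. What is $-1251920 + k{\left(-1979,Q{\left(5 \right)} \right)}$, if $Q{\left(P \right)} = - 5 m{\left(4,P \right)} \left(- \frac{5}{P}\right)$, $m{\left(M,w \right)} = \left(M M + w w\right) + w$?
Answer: $-1257627$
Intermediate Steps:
$m{\left(M,w \right)} = w + M^{2} + w^{2}$ ($m{\left(M,w \right)} = \left(M^{2} + w^{2}\right) + w = w + M^{2} + w^{2}$)
$Q{\left(P \right)} = - \frac{5 \left(-80 - 5 P - 5 P^{2}\right)}{P}$ ($Q{\left(P \right)} = - 5 \left(P + 4^{2} + P^{2}\right) \left(- \frac{5}{P}\right) = - 5 \left(P + 16 + P^{2}\right) \left(- \frac{5}{P}\right) = - 5 \left(16 + P + P^{2}\right) \left(- \frac{5}{P}\right) = \left(-80 - 5 P - 5 P^{2}\right) \left(- \frac{5}{P}\right) = - \frac{5 \left(-80 - 5 P - 5 P^{2}\right)}{P}$)
$k{\left(r,z \right)} = z + 3 r$ ($k{\left(r,z \right)} = r + \left(z + 2 r\right) = z + 3 r$)
$-1251920 + k{\left(-1979,Q{\left(5 \right)} \right)} = -1251920 + \left(\left(25 + 25 \cdot 5 + \frac{400}{5}\right) + 3 \left(-1979\right)\right) = -1251920 + \left(\left(25 + 125 + 400 \cdot \frac{1}{5}\right) - 5937\right) = -1251920 + \left(\left(25 + 125 + 80\right) - 5937\right) = -1251920 + \left(230 - 5937\right) = -1251920 - 5707 = -1257627$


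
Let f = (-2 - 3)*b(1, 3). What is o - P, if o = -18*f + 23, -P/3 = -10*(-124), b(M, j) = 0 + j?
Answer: 4013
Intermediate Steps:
b(M, j) = j
P = -3720 (P = -(-30)*(-124) = -3*1240 = -3720)
f = -15 (f = (-2 - 3)*3 = -5*3 = -15)
o = 293 (o = -18*(-15) + 23 = 270 + 23 = 293)
o - P = 293 - 1*(-3720) = 293 + 3720 = 4013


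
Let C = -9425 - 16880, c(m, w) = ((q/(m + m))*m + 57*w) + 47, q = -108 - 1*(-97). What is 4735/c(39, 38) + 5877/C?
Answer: 44632279/23227315 ≈ 1.9215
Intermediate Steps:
q = -11 (q = -108 + 97 = -11)
c(m, w) = 83/2 + 57*w (c(m, w) = ((-11/(m + m))*m + 57*w) + 47 = ((-11*1/(2*m))*m + 57*w) + 47 = ((-11/(2*m))*m + 57*w) + 47 = (-11/2 + 57*w) + 47 = 83/2 + 57*w)
C = -26305
4735/c(39, 38) + 5877/C = 4735/(83/2 + 57*38) + 5877/(-26305) = 4735/(83/2 + 2166) + 5877*(-1/26305) = 4735/(4415/2) - 5877/26305 = 4735*(2/4415) - 5877/26305 = 1894/883 - 5877/26305 = 44632279/23227315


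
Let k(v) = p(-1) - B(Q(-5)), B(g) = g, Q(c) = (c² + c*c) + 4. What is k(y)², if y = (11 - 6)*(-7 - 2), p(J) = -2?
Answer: 3136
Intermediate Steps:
Q(c) = 4 + 2*c² (Q(c) = (c² + c²) + 4 = 2*c² + 4 = 4 + 2*c²)
y = -45 (y = 5*(-9) = -45)
k(v) = -56 (k(v) = -2 - (4 + 2*(-5)²) = -2 - (4 + 2*25) = -2 - (4 + 50) = -2 - 1*54 = -2 - 54 = -56)
k(y)² = (-56)² = 3136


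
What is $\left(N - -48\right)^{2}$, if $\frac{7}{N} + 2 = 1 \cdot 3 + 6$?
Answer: $2401$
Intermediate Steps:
$N = 1$ ($N = \frac{7}{-2 + \left(1 \cdot 3 + 6\right)} = \frac{7}{-2 + \left(3 + 6\right)} = \frac{7}{-2 + 9} = \frac{7}{7} = 7 \cdot \frac{1}{7} = 1$)
$\left(N - -48\right)^{2} = \left(1 - -48\right)^{2} = \left(1 + 48\right)^{2} = 49^{2} = 2401$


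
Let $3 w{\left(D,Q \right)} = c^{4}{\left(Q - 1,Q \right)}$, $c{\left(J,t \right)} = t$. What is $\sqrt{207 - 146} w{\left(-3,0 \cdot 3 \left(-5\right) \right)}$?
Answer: $0$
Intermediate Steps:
$w{\left(D,Q \right)} = \frac{Q^{4}}{3}$
$\sqrt{207 - 146} w{\left(-3,0 \cdot 3 \left(-5\right) \right)} = \sqrt{207 - 146} \frac{\left(0 \cdot 3 \left(-5\right)\right)^{4}}{3} = \sqrt{61} \frac{\left(0 \left(-5\right)\right)^{4}}{3} = \sqrt{61} \frac{0^{4}}{3} = \sqrt{61} \cdot \frac{1}{3} \cdot 0 = \sqrt{61} \cdot 0 = 0$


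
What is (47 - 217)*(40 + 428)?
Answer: -79560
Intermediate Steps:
(47 - 217)*(40 + 428) = -170*468 = -79560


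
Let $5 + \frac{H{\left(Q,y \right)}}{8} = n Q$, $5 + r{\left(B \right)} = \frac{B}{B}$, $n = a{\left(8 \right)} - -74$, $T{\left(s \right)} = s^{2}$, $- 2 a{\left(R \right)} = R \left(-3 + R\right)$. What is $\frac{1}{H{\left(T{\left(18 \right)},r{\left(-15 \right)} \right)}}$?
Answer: $\frac{1}{139928} \approx 7.1465 \cdot 10^{-6}$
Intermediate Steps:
$a{\left(R \right)} = - \frac{R \left(-3 + R\right)}{2}$
$n = 54$ ($n = \frac{1}{2} \cdot 8 \left(3 - 8\right) - -74 = \frac{1}{2} \cdot 8 \left(3 - 8\right) + 74 = \frac{1}{2} \cdot 8 \left(-5\right) + 74 = -20 + 74 = 54$)
$r{\left(B \right)} = -4$ ($r{\left(B \right)} = -5 + \frac{B}{B} = -5 + 1 = -4$)
$H{\left(Q,y \right)} = -40 + 432 Q$ ($H{\left(Q,y \right)} = -40 + 8 \cdot 54 Q = -40 + 432 Q$)
$\frac{1}{H{\left(T{\left(18 \right)},r{\left(-15 \right)} \right)}} = \frac{1}{-40 + 432 \cdot 18^{2}} = \frac{1}{-40 + 432 \cdot 324} = \frac{1}{-40 + 139968} = \frac{1}{139928}$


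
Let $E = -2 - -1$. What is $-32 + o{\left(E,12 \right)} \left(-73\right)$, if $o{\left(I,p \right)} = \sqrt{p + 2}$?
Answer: $-32 - 73 \sqrt{14} \approx -305.14$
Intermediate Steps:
$E = -1$ ($E = -2 + 1 = -1$)
$o{\left(I,p \right)} = \sqrt{2 + p}$
$-32 + o{\left(E,12 \right)} \left(-73\right) = -32 + \sqrt{2 + 12} \left(-73\right) = -32 + \sqrt{14} \left(-73\right) = -32 - 73 \sqrt{14}$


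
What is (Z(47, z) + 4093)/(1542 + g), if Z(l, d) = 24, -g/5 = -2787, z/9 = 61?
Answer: 4117/15477 ≈ 0.26601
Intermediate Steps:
z = 549 (z = 9*61 = 549)
g = 13935 (g = -5*(-2787) = 13935)
(Z(47, z) + 4093)/(1542 + g) = (24 + 4093)/(1542 + 13935) = 4117/15477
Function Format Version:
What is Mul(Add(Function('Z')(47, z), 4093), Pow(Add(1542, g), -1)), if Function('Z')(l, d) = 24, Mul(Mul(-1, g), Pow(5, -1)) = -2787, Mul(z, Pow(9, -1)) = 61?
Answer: Rational(4117, 15477) ≈ 0.26601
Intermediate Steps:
z = 549 (z = Mul(9, 61) = 549)
g = 13935 (g = Mul(-5, -2787) = 13935)
Mul(Add(Function('Z')(47, z), 4093), Pow(Add(1542, g), -1)) = Mul(Add(24, 4093), Pow(Add(1542, 13935), -1)) = Mul(4117, Pow(15477, -1)) = Mul(4117, Rational(1, 15477)) = Rational(4117, 15477)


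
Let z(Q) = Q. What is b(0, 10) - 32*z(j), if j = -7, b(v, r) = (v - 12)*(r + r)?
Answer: -16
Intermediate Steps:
b(v, r) = 2*r*(-12 + v) (b(v, r) = (-12 + v)*(2*r) = 2*r*(-12 + v))
b(0, 10) - 32*z(j) = 2*10*(-12 + 0) - 32*(-7) = 2*10*(-12) + 224 = -240 + 224 = -16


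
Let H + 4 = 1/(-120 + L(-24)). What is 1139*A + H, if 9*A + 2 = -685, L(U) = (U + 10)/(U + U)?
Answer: -749402011/8619 ≈ -86948.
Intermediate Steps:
L(U) = (10 + U)/(2*U) (L(U) = (10 + U)/((2*U)) = (10 + U)*(1/(2*U)) = (10 + U)/(2*U))
A = -229/3 (A = -2/9 + (⅑)*(-685) = -2/9 - 685/9 = -229/3 ≈ -76.333)
H = -11516/2873 (H = -4 + 1/(-120 + (½)*(10 - 24)/(-24)) = -4 + 1/(-120 + (½)*(-1/24)*(-14)) = -4 + 1/(-120 + 7/24) = -4 + 1/(-2873/24) = -4 - 24/2873 = -11516/2873 ≈ -4.0084)
1139*A + H = 1139*(-229/3) - 11516/2873 = -260831/3 - 11516/2873 = -749402011/8619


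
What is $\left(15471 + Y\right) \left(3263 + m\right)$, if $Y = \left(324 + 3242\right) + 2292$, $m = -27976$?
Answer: $-527103577$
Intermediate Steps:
$Y = 5858$ ($Y = 3566 + 2292 = 5858$)
$\left(15471 + Y\right) \left(3263 + m\right) = \left(15471 + 5858\right) \left(3263 - 27976\right) = 21329 \left(-24713\right) = -527103577$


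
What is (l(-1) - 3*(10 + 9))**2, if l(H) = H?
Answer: 3364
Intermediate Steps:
(l(-1) - 3*(10 + 9))**2 = (-1 - 3*(10 + 9))**2 = (-1 - 3*19)**2 = (-1 - 57)**2 = (-58)**2 = 3364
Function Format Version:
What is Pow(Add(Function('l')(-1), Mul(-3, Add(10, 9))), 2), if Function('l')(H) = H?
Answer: 3364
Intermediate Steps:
Pow(Add(Function('l')(-1), Mul(-3, Add(10, 9))), 2) = Pow(Add(-1, Mul(-3, Add(10, 9))), 2) = Pow(Add(-1, Mul(-3, 19)), 2) = Pow(Add(-1, -57), 2) = Pow(-58, 2) = 3364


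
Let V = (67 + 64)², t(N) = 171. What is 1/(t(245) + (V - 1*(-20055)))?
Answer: 1/37387 ≈ 2.6747e-5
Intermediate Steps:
V = 17161 (V = 131² = 17161)
1/(t(245) + (V - 1*(-20055))) = 1/(171 + (17161 - 1*(-20055))) = 1/(171 + (17161 + 20055)) = 1/(171 + 37216) = 1/37387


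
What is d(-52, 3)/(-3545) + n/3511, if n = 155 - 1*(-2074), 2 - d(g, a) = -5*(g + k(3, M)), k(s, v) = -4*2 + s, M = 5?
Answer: 8895418/12446495 ≈ 0.71469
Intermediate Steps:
k(s, v) = -8 + s
d(g, a) = -23 + 5*g (d(g, a) = 2 - (-5)*(g + (-8 + 3)) = 2 - (-5)*(g - 5) = 2 - (-5)*(-5 + g) = 2 - (25 - 5*g) = 2 + (-25 + 5*g) = -23 + 5*g)
n = 2229 (n = 155 + 2074 = 2229)
d(-52, 3)/(-3545) + n/3511 = (-23 + 5*(-52))/(-3545) + 2229/3511 = (-23 - 260)*(-1/3545) + 2229*(1/3511) = -283*(-1/3545) + 2229/3511 = 283/3545 + 2229/3511 = 8895418/12446495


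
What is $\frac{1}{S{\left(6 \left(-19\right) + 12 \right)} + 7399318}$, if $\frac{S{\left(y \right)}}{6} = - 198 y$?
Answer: $\frac{1}{7520494} \approx 1.3297 \cdot 10^{-7}$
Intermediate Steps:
$S{\left(y \right)} = - 1188 y$ ($S{\left(y \right)} = 6 \left(- 198 y\right) = - 1188 y$)
$\frac{1}{S{\left(6 \left(-19\right) + 12 \right)} + 7399318} = \frac{1}{- 1188 \left(6 \left(-19\right) + 12\right) + 7399318} = \frac{1}{- 1188 \left(-114 + 12\right) + 7399318} = \frac{1}{\left(-1188\right) \left(-102\right) + 7399318} = \frac{1}{121176 + 7399318} = \frac{1}{7520494}$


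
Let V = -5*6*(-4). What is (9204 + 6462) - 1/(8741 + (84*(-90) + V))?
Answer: 20381465/1301 ≈ 15666.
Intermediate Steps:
V = 120 (V = -30*(-4) = 120)
(9204 + 6462) - 1/(8741 + (84*(-90) + V)) = (9204 + 6462) - 1/(8741 + (84*(-90) + 120)) = 15666 - 1/(8741 + (-7560 + 120)) = 15666 - 1/(8741 - 7440) = 15666 - 1/1301 = 20381465/1301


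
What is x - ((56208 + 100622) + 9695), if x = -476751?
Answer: -643276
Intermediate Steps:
x - ((56208 + 100622) + 9695) = -476751 - ((56208 + 100622) + 9695) = -476751 - (156830 + 9695) = -476751 - 1*166525 = -476751 - 166525 = -643276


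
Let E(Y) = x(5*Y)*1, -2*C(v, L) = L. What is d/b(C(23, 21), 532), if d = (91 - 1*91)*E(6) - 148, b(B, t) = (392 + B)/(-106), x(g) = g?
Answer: 31376/763 ≈ 41.122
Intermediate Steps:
C(v, L) = -L/2
E(Y) = 5*Y (E(Y) = (5*Y)*1 = 5*Y)
b(B, t) = -196/53 - B/106 (b(B, t) = (392 + B)*(-1/106) = -196/53 - B/106)
d = -148 (d = (91 - 1*91)*(5*6) - 148 = (91 - 91)*30 - 148 = 0*30 - 148 = 0 - 148 = -148)
d/b(C(23, 21), 532) = -148/(-196/53 - (-1)*21/212) = -148/(-196/53 - 1/106*(-21/2)) = -148/(-196/53 + 21/212) = -148/(-763/212) = -148*(-212/763) = 31376/763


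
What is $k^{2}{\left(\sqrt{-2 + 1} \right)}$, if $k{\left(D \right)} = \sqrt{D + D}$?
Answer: $2 i \approx 2.0 i$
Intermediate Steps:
$k{\left(D \right)} = \sqrt{2} \sqrt{D}$ ($k{\left(D \right)} = \sqrt{2 D} = \sqrt{2} \sqrt{D}$)
$k^{2}{\left(\sqrt{-2 + 1} \right)} = \left(\sqrt{2} \sqrt{\sqrt{-2 + 1}}\right)^{2} = \left(\sqrt{2} \sqrt{\sqrt{-1}}\right)^{2} = \left(\sqrt{2} \sqrt{i}\right)^{2} = 2 i$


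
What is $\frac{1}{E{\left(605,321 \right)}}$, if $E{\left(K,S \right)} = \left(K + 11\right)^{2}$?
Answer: $\frac{1}{379456} \approx 2.6354 \cdot 10^{-6}$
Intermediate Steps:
$E{\left(K,S \right)} = \left(11 + K\right)^{2}$
$\frac{1}{E{\left(605,321 \right)}} = \frac{1}{\left(11 + 605\right)^{2}} = \frac{1}{616^{2}} = \frac{1}{379456}$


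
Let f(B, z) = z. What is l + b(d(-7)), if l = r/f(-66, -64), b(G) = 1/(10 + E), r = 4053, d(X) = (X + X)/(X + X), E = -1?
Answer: -36413/576 ≈ -63.217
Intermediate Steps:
d(X) = 1 (d(X) = (2*X)/((2*X)) = (2*X)*(1/(2*X)) = 1)
b(G) = ⅑ (b(G) = 1/(10 - 1) = 1/9 = ⅑)
l = -4053/64 (l = 4053/(-64) = 4053*(-1/64) = -4053/64 ≈ -63.328)
l + b(d(-7)) = -4053/64 + ⅑ = -36413/576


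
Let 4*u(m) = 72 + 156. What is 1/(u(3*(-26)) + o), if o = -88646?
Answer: -1/88589 ≈ -1.1288e-5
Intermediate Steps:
u(m) = 57 (u(m) = (72 + 156)/4 = (1/4)*228 = 57)
1/(u(3*(-26)) + o) = 1/(57 - 88646) = 1/(-88589) = -1/88589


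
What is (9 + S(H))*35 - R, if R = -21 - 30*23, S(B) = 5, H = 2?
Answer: 1201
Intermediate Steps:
R = -711 (R = -21 - 690 = -711)
(9 + S(H))*35 - R = (9 + 5)*35 - 1*(-711) = 14*35 + 711 = 490 + 711 = 1201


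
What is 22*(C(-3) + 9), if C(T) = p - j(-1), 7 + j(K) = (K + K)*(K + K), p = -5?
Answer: 154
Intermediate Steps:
j(K) = -7 + 4*K² (j(K) = -7 + (K + K)*(K + K) = -7 + (2*K)*(2*K) = -7 + 4*K²)
C(T) = -2 (C(T) = -5 - (-7 + 4*(-1)²) = -5 - (-7 + 4*1) = -5 - (-7 + 4) = -5 - 1*(-3) = -5 + 3 = -2)
22*(C(-3) + 9) = 22*(-2 + 9) = 22*7 = 154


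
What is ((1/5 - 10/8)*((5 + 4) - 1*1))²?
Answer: 1764/25 ≈ 70.560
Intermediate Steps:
((1/5 - 10/8)*((5 + 4) - 1*1))² = ((1*(⅕) - 10*⅛)*(9 - 1))² = ((⅕ - 5/4)*8)² = (-21/20*8)² = (-42/5)² = 1764/25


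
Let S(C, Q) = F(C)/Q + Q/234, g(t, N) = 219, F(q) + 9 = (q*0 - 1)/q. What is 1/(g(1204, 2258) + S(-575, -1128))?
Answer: 4215900/902992931 ≈ 0.0046688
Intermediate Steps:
F(q) = -9 - 1/q (F(q) = -9 + (q*0 - 1)/q = -9 + (0 - 1)/q = -9 - 1/q)
S(C, Q) = Q/234 + (-9 - 1/C)/Q (S(C, Q) = (-9 - 1/C)/Q + Q/234 = Q/234 + (-9 - 1/C)/Q)
1/(g(1204, 2258) + S(-575, -1128)) = 1/(219 + (-9/(-1128) + (1/234)*(-1128) - 1/(-575*(-1128)))) = 1/(219 + (-9*(-1/1128) - 188/39 - 1*(-1/575)*(-1/1128))) = 1/(219 + (3/376 - 188/39 - 1/648600)) = 1/(219 - 20289169/4215900) = 1/(902992931/4215900) = 4215900/902992931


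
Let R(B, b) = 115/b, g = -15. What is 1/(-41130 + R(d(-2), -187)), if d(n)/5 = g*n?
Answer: -187/7691425 ≈ -2.4313e-5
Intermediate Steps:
d(n) = -75*n (d(n) = 5*(-15*n) = -75*n)
1/(-41130 + R(d(-2), -187)) = 1/(-41130 + 115/(-187)) = 1/(-41130 + 115*(-1/187)) = 1/(-41130 - 115/187) = 1/(-7691425/187) = -187/7691425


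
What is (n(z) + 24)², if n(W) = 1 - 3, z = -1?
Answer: 484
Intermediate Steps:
n(W) = -2
(n(z) + 24)² = (-2 + 24)² = 22² = 484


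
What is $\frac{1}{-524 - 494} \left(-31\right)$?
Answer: $\frac{31}{1018} \approx 0.030452$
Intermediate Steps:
$\frac{1}{-524 - 494} \left(-31\right) = \frac{1}{-1018} \left(-31\right) = \left(- \frac{1}{1018}\right) \left(-31\right) = \frac{31}{1018}$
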